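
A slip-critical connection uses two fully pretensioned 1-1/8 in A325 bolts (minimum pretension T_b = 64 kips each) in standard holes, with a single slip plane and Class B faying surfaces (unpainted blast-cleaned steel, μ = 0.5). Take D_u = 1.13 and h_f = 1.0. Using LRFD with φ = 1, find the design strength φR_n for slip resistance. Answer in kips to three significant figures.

72.3 kips

R_n = μ · D_u · h_f · T_b · n_s · n_b = 0.5 × 1.13 × 1.0 × 64 × 1 × 2 = 72.32 kips.
Design strength φR_n = 1 × 72.32 = 72.3 kips.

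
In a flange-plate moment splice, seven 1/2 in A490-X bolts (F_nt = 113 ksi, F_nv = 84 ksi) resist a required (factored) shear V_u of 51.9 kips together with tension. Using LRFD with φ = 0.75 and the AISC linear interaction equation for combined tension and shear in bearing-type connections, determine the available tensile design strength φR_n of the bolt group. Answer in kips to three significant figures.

81.6 kips

A_b = π·0.5²/4 = 0.1963 in²; f_rv = 51.9 / (7 × 0.1963) = 37.76 ksi.
F'_nt = 1.3 F_nt − (F_nt / φF_nv) f_rv = 1.3·113 − (113/(0.75·84))·37.76 = 79.17 ksi, capped at F_nt → F'_nt = 79.17 ksi.
R_n = F'_nt · A_b · n = 79.17 × 0.1963 × 7 = 108.8 kips.
Design strength φR_n = 0.75 × 108.8 = 81.6 kips.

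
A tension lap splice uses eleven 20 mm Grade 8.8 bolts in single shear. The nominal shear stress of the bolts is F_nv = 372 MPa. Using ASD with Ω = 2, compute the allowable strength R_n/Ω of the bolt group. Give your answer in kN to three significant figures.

643 kN

A_b = π × 20² / 4 = 314.2 mm².
R_n = F_nv · A_b · n · n_s = 372 × 314.2 × 11 × 1 / 1000 = 1286 kN.
Allowable strength R_n/Ω = 1286 / 2 = 643 kN.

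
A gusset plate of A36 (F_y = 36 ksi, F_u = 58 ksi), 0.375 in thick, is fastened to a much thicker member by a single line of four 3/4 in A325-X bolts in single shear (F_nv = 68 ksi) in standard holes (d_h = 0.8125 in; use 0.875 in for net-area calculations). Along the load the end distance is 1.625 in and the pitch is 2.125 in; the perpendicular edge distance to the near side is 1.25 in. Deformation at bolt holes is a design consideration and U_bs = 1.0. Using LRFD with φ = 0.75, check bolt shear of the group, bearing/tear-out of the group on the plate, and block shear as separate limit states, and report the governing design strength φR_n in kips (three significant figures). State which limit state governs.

Bolt shear: A_b = π·0.75²/4 = 0.4418 in²; R_n = 68 × 0.4418 × 4 × 1 = 120.2 kips → 0.75 × 120.2 = 90.1 kips.
Bearing: edge l_c = 1.219, r_n = 31.81 kips; interior l_c = 1.312, r_n = 34.26 kips; R_n = 31.81 + 3·34.26 = 134.6 kips → 101 kips.
Block shear: A_gv = 3, A_nv = 1.852, A_nt = 0.3047 in²; R_n = min(0.6F_uA_nv, 0.6F_yA_gv) + U_bs·F_u·A_nt = 82.11 kips → 61.6 kips.
Block shear governs: 61.6 kips.

61.6 kips (block shear governs)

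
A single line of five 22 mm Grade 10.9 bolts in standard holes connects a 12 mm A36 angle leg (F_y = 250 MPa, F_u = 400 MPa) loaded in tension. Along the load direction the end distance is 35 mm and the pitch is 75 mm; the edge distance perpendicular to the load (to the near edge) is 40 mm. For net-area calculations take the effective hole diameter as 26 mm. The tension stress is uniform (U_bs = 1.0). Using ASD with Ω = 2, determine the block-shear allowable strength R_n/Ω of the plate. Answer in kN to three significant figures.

Shear plane L_v = 35 + 4·75 = 335 mm; A_gv = 335 × 12 = 4020 mm².
A_nv = (335 − 4.5·26) × 12 = 2616 mm².
A_nt = (40 − 0.5·26) × 12 = 324 mm².
0.6 F_u A_nv = 627.8 kN; 0.6 F_y A_gv = 603 kN → shear yielding governs the shear term.
R_n = 603 + 1.0 × 400 × 324 / 1000 = 732.6 kN.
Allowable strength R_n/Ω = 732.6 / 2 = 366 kN.

366 kN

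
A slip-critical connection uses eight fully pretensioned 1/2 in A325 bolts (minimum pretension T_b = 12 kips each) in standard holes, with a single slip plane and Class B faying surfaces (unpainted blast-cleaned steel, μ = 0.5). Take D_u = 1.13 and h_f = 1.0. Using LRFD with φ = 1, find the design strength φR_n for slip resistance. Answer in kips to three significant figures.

R_n = μ · D_u · h_f · T_b · n_s · n_b = 0.5 × 1.13 × 1.0 × 12 × 1 × 8 = 54.24 kips.
Design strength φR_n = 1 × 54.24 = 54.2 kips.

54.2 kips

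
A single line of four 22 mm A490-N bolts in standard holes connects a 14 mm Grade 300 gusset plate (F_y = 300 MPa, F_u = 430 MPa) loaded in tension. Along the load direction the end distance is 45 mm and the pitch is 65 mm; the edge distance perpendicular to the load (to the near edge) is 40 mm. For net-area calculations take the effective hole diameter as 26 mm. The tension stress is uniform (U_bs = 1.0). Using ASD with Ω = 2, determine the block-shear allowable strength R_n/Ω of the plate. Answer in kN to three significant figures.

Shear plane L_v = 45 + 3·65 = 240 mm; A_gv = 240 × 14 = 3360 mm².
A_nv = (240 − 3.5·26) × 14 = 2086 mm².
A_nt = (40 − 0.5·26) × 14 = 378 mm².
0.6 F_u A_nv = 538.2 kN; 0.6 F_y A_gv = 604.8 kN → shear rupture governs the shear term.
R_n = 538.2 + 1.0 × 430 × 378 / 1000 = 700.7 kN.
Allowable strength R_n/Ω = 700.7 / 2 = 350 kN.

350 kN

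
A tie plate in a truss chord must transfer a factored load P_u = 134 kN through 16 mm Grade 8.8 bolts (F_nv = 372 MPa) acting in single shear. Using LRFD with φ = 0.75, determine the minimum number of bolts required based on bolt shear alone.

A_b = π·16²/4 = 201.1 mm².
Per-bolt design strength φR_n = 0.75 × 372 × 201.1 × 1 / 1000 = 56.1 kN.
n ≥ 134 / 56.1 = 2.389 → use 3 bolts.

3 bolts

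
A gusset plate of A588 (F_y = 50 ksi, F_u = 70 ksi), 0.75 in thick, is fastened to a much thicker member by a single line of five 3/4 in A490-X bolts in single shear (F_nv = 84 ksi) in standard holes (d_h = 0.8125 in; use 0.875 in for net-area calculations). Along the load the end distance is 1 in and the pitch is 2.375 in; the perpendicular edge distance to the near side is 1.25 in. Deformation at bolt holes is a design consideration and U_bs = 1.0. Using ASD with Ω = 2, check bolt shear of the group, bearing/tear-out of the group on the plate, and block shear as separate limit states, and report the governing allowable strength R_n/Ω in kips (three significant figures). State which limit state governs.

92.8 kips (bolt shear governs)

Bolt shear: A_b = π·0.75²/4 = 0.4418 in²; R_n = 84 × 0.4418 × 5 × 1 = 185.6 kips → 185.6 / 2 = 92.8 kips.
Bearing: edge l_c = 0.5938, r_n = 37.41 kips; interior l_c = 1.562, r_n = 94.5 kips; R_n = 37.41 + 4·94.5 = 415.4 kips → 208 kips.
Block shear: A_gv = 7.875, A_nv = 4.922, A_nt = 0.6094 in²; R_n = min(0.6F_uA_nv, 0.6F_yA_gv) + U_bs·F_u·A_nt = 249.4 kips → 125 kips.
Bolt shear governs: 92.8 kips.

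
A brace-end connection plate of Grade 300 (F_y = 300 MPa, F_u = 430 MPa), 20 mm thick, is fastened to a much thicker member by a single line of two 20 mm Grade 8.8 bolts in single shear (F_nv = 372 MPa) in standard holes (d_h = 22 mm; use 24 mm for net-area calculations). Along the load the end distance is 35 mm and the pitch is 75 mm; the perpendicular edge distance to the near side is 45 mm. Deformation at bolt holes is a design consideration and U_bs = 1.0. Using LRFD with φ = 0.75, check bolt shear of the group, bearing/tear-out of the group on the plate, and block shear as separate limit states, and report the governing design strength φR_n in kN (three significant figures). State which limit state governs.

175 kN (bolt shear governs)

Bolt shear: A_b = π·20²/4 = 314.2 mm²; R_n = 372 × 314.2 × 2 × 1 / 1000 = 233.7 kN → 0.75 × 233.7 = 175 kN.
Bearing: edge l_c = 24, r_n = 247.7 kN; interior l_c = 53, r_n = 412.8 kN; R_n = 247.7 + 1·412.8 = 660.5 kN → 495 kN.
Block shear: A_gv = 2200, A_nv = 1480, A_nt = 660 mm²; R_n = min(0.6F_uA_nv, 0.6F_yA_gv) + U_bs·F_u·A_nt = 665.6 kN → 499 kN.
Bolt shear governs: 175 kN.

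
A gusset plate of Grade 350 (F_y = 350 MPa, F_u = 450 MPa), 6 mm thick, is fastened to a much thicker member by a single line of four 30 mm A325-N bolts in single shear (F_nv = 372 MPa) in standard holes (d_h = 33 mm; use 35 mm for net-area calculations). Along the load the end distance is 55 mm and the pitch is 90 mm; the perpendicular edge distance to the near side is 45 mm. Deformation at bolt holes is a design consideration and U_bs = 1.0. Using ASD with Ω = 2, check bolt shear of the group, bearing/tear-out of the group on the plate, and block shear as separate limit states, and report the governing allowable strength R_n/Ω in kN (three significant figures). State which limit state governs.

201 kN (block shear governs)

Bolt shear: A_b = π·30²/4 = 706.9 mm²; R_n = 372 × 706.9 × 4 × 1 / 1000 = 1052 kN → 1052 / 2 = 526 kN.
Bearing: edge l_c = 38.5, r_n = 124.7 kN; interior l_c = 57, r_n = 184.7 kN; R_n = 124.7 + 3·184.7 = 678.8 kN → 339 kN.
Block shear: A_gv = 1950, A_nv = 1215, A_nt = 165 mm²; R_n = min(0.6F_uA_nv, 0.6F_yA_gv) + U_bs·F_u·A_nt = 402.3 kN → 201 kN.
Block shear governs: 201 kN.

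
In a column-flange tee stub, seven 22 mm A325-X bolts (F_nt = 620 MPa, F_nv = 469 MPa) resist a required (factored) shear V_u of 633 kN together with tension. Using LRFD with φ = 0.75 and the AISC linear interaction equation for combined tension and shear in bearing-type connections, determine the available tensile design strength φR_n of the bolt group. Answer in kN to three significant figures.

A_b = π·22²/4 = 380.1 mm²; f_rv = 633 × 1000 / (7 × 380.1) = 237.9 MPa.
F'_nt = 1.3 F_nt − (F_nt / φF_nv) f_rv = 1.3·620 − (620/(0.75·469))·237.9 = 386.7 MPa, capped at F_nt → F'_nt = 386.7 MPa.
R_n = F'_nt · A_b · n = 386.7 × 380.1 × 7 / 1000 = 1029 kN.
Design strength φR_n = 0.75 × 1029 = 772 kN.

772 kN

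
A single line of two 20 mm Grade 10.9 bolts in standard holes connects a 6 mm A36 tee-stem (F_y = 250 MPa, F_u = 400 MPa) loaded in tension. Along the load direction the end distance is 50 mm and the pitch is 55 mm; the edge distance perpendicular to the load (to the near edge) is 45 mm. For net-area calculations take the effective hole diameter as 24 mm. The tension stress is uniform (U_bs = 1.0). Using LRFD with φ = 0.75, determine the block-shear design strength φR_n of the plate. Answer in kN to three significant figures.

130 kN

Shear plane L_v = 50 + 1·55 = 105 mm; A_gv = 105 × 6 = 630 mm².
A_nv = (105 − 1.5·24) × 6 = 414 mm².
A_nt = (45 − 0.5·24) × 6 = 198 mm².
0.6 F_u A_nv = 99.36 kN; 0.6 F_y A_gv = 94.5 kN → shear yielding governs the shear term.
R_n = 94.5 + 1.0 × 400 × 198 / 1000 = 173.7 kN.
Design strength φR_n = 0.75 × 173.7 = 130 kN.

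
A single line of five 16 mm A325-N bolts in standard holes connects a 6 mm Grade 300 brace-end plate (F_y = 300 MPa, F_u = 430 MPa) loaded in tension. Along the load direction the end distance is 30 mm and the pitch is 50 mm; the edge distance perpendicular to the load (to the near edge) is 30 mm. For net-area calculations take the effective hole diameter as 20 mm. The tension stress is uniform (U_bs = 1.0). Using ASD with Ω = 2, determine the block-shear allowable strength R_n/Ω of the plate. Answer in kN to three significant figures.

Shear plane L_v = 30 + 4·50 = 230 mm; A_gv = 230 × 6 = 1380 mm².
A_nv = (230 − 4.5·20) × 6 = 840 mm².
A_nt = (30 − 0.5·20) × 6 = 120 mm².
0.6 F_u A_nv = 216.7 kN; 0.6 F_y A_gv = 248.4 kN → shear rupture governs the shear term.
R_n = 216.7 + 1.0 × 430 × 120 / 1000 = 268.3 kN.
Allowable strength R_n/Ω = 268.3 / 2 = 134 kN.

134 kN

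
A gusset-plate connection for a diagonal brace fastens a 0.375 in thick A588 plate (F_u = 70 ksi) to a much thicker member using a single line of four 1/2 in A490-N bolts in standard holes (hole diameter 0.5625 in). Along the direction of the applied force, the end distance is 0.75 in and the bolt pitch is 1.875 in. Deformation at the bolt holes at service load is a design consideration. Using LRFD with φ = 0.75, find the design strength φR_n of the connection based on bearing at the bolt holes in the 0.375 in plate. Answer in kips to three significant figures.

81.9 kips

Per bolt r_n = 1.2 l_c t F_u ≤ 2.4 d t F_u; upper limit = 2.4 × 0.5 × 0.375 × 70 = 31.5 kips.
Edge bolt: l_c = 0.75 − 0.5625/2 = 0.4688 in → 1.2 × 0.4688 × 0.375 × 70 = 14.77 → r_n = 14.77 kips.
Interior bolts: l_c = 1.875 − 0.5625 = 1.312 in → 1.2 × 1.312 × 0.375 × 70 = 41.34 → r_n = 31.5 kips.
R_n = 1 × 14.77 + 3 × 31.5 = 109.3 kips.
Design strength φR_n = 0.75 × 109.3 = 81.9 kips.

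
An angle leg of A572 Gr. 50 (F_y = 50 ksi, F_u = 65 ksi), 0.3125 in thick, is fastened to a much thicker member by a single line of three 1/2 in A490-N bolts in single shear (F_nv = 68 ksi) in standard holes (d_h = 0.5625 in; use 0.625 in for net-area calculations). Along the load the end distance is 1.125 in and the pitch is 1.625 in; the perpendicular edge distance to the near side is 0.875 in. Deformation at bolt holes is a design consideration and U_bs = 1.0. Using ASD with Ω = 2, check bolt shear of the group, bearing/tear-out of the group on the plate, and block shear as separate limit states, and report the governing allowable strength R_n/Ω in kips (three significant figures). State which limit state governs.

Bolt shear: A_b = π·0.5²/4 = 0.1963 in²; R_n = 68 × 0.1963 × 3 × 1 = 40.06 kips → 40.06 / 2 = 20 kips.
Bearing: edge l_c = 0.8438, r_n = 20.57 kips; interior l_c = 1.062, r_n = 24.38 kips; R_n = 20.57 + 2·24.38 = 69.32 kips → 34.7 kips.
Block shear: A_gv = 1.367, A_nv = 0.8789, A_nt = 0.1758 in²; R_n = min(0.6F_uA_nv, 0.6F_yA_gv) + U_bs·F_u·A_nt = 45.7 kips → 22.9 kips.
Bolt shear governs: 20 kips.

20 kips (bolt shear governs)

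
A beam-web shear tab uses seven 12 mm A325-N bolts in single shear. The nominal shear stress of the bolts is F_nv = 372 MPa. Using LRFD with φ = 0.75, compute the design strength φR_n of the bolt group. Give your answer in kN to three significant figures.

A_b = π × 12² / 4 = 113.1 mm².
R_n = F_nv · A_b · n · n_s = 372 × 113.1 × 7 × 1 / 1000 = 294.5 kN.
Design strength φR_n = 0.75 × 294.5 = 221 kN.

221 kN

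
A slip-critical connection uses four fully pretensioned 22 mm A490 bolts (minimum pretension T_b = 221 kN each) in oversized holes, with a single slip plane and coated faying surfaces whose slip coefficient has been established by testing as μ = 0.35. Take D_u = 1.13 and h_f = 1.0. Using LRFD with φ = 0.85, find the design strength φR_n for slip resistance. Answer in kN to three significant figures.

R_n = μ · D_u · h_f · T_b · n_s · n_b = 0.35 × 1.13 × 1.0 × 221 × 1 × 4 = 349.6 kN.
Design strength φR_n = 0.85 × 349.6 = 297 kN.

297 kN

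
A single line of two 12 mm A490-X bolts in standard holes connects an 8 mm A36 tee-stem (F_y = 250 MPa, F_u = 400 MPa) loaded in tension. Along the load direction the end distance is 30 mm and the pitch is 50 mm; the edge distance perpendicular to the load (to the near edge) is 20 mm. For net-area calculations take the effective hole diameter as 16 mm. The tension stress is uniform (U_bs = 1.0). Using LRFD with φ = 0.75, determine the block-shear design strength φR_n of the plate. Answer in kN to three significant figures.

Shear plane L_v = 30 + 1·50 = 80 mm; A_gv = 80 × 8 = 640 mm².
A_nv = (80 − 1.5·16) × 8 = 448 mm².
A_nt = (20 − 0.5·16) × 8 = 96 mm².
0.6 F_u A_nv = 107.5 kN; 0.6 F_y A_gv = 96 kN → shear yielding governs the shear term.
R_n = 96 + 1.0 × 400 × 96 / 1000 = 134.4 kN.
Design strength φR_n = 0.75 × 134.4 = 101 kN.

101 kN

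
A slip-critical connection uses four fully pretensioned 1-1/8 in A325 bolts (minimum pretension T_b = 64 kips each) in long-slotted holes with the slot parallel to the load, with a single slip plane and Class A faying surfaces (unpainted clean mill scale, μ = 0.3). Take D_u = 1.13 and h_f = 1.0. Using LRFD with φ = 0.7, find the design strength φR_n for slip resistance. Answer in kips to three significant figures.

R_n = μ · D_u · h_f · T_b · n_s · n_b = 0.3 × 1.13 × 1.0 × 64 × 1 × 4 = 86.78 kips.
Design strength φR_n = 0.7 × 86.78 = 60.7 kips.

60.7 kips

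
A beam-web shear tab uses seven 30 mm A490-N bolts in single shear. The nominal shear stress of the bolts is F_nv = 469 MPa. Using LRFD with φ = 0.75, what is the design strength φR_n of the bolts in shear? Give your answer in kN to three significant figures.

1740 kN

A_b = π × 30² / 4 = 706.9 mm².
R_n = F_nv · A_b · n · n_s = 469 × 706.9 × 7 × 1 / 1000 = 2321 kN.
Design strength φR_n = 0.75 × 2321 = 1740 kN.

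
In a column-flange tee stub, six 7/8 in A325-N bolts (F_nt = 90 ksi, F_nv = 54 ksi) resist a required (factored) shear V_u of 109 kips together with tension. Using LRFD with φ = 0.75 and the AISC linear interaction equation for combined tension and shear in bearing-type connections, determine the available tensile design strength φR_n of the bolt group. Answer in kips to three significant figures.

A_b = π·0.875²/4 = 0.6013 in²; f_rv = 109 / (6 × 0.6013) = 30.21 ksi.
F'_nt = 1.3 F_nt − (F_nt / φF_nv) f_rv = 1.3·90 − (90/(0.75·54))·30.21 = 49.86 ksi, capped at F_nt → F'_nt = 49.86 ksi.
R_n = F'_nt · A_b · n = 49.86 × 0.6013 × 6 = 179.9 kips.
Design strength φR_n = 0.75 × 179.9 = 135 kips.

135 kips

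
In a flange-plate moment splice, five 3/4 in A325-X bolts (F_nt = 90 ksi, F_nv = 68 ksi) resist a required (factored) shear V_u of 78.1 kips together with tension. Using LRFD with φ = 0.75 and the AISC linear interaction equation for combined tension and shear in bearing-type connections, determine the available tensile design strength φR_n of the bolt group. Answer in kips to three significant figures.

90.5 kips

A_b = π·0.75²/4 = 0.4418 in²; f_rv = 78.1 / (5 × 0.4418) = 35.36 ksi.
F'_nt = 1.3 F_nt − (F_nt / φF_nv) f_rv = 1.3·90 − (90/(0.75·68))·35.36 = 54.61 ksi, capped at F_nt → F'_nt = 54.61 ksi.
R_n = F'_nt · A_b · n = 54.61 × 0.4418 × 5 = 120.6 kips.
Design strength φR_n = 0.75 × 120.6 = 90.5 kips.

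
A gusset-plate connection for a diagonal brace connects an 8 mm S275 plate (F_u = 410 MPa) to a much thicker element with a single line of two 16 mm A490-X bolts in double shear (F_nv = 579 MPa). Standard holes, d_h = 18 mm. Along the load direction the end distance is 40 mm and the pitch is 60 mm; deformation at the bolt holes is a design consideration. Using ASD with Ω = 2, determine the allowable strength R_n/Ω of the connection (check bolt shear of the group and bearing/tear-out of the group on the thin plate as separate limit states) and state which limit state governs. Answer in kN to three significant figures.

124 kN (bearing governs)

Bolt shear: A_b = π·16²/4 = 201.1 mm²; R_n = 579 × 201.1 × 2 × 2 / 1000 = 465.7 kN → 465.7 / 2 = 233 kN.
Bearing (1.2 l_c t F_u ≤ 2.4 d t F_u): upper limit = 2.4·16·8·410 / 1000 = 126 kN.
  Edge l_c = 40 − 18/2 = 31 → r_n = 122 kN; interior l_c = 60 − 18 = 42 → r_n = 126 kN.
  R_n,bearing = 1·122 + 1·126 = 248 kN → 248 / 2 = 124 kN.
Bearing governs: 124 kN.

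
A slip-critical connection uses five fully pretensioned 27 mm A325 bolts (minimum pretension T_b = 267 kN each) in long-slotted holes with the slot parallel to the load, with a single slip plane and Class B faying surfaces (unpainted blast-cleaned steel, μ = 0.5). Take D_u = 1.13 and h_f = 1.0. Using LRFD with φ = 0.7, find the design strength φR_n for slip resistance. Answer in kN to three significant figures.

R_n = μ · D_u · h_f · T_b · n_s · n_b = 0.5 × 1.13 × 1.0 × 267 × 1 × 5 = 754.3 kN.
Design strength φR_n = 0.7 × 754.3 = 528 kN.

528 kN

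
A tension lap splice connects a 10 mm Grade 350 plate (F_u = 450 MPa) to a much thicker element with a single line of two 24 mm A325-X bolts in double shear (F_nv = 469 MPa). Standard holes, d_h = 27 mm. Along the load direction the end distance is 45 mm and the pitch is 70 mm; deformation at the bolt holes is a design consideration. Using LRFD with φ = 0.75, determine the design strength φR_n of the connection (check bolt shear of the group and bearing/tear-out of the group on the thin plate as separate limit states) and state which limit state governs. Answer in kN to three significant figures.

Bolt shear: A_b = π·24²/4 = 452.4 mm²; R_n = 469 × 452.4 × 2 × 2 / 1000 = 848.7 kN → 0.75 × 848.7 = 637 kN.
Bearing (1.2 l_c t F_u ≤ 2.4 d t F_u): upper limit = 2.4·24·10·450 / 1000 = 259.2 kN.
  Edge l_c = 45 − 27/2 = 31.5 → r_n = 170.1 kN; interior l_c = 70 − 27 = 43 → r_n = 232.2 kN.
  R_n,bearing = 1·170.1 + 1·232.2 = 402.3 kN → 0.75 × 402.3 = 302 kN.
Bearing governs: 302 kN.

302 kN (bearing governs)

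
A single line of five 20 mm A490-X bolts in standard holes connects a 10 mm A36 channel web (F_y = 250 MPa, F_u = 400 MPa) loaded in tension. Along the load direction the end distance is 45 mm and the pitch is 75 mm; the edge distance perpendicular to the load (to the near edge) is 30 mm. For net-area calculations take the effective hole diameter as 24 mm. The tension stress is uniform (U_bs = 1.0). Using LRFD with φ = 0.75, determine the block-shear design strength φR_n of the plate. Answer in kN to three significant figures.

Shear plane L_v = 45 + 4·75 = 345 mm; A_gv = 345 × 10 = 3450 mm².
A_nv = (345 − 4.5·24) × 10 = 2370 mm².
A_nt = (30 − 0.5·24) × 10 = 180 mm².
0.6 F_u A_nv = 568.8 kN; 0.6 F_y A_gv = 517.5 kN → shear yielding governs the shear term.
R_n = 517.5 + 1.0 × 400 × 180 / 1000 = 589.5 kN.
Design strength φR_n = 0.75 × 589.5 = 442 kN.

442 kN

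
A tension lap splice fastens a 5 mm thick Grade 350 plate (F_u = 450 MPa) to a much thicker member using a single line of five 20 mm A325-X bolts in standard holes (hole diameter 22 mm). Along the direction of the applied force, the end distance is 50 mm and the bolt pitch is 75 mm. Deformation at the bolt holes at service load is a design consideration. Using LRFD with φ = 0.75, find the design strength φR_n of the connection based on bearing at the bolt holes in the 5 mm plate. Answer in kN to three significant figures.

403 kN

Per bolt r_n = 1.2 l_c t F_u ≤ 2.4 d t F_u; upper limit = 2.4 × 20 × 5 × 450 / 1000 = 108 kN.
Edge bolt: l_c = 50 − 22/2 = 39 mm → 1.2 × 39 × 5 × 450 / 1000 = 105.3 → r_n = 105.3 kN.
Interior bolts: l_c = 75 − 22 = 53 mm → 1.2 × 53 × 5 × 450 / 1000 = 143.1 → r_n = 108 kN.
R_n = 1 × 105.3 + 4 × 108 = 537.3 kN.
Design strength φR_n = 0.75 × 537.3 = 403 kN.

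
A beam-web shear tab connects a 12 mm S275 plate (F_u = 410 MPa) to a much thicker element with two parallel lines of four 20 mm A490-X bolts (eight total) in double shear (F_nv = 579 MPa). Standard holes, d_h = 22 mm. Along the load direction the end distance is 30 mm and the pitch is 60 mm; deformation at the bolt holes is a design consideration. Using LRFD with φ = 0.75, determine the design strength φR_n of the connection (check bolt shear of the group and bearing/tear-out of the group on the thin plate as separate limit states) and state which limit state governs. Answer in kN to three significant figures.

1180 kN (bearing governs)

Bolt shear: A_b = π·20²/4 = 314.2 mm²; R_n = 579 × 314.2 × 8 × 2 / 1000 = 2910 kN → 0.75 × 2910 = 2180 kN.
Bearing (1.2 l_c t F_u ≤ 2.4 d t F_u): upper limit = 2.4·20·12·410 / 1000 = 236.2 kN.
  Edge l_c = 30 − 22/2 = 19 → r_n = 112.2 kN; interior l_c = 60 − 22 = 38 → r_n = 224.4 kN.
  R_n,bearing = 2·112.2 + 6·224.4 = 1570 kN → 0.75 × 1570 = 1180 kN.
Bearing governs: 1180 kN.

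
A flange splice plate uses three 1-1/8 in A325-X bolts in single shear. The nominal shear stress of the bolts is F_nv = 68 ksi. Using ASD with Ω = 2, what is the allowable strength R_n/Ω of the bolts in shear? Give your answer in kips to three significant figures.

101 kips

A_b = π × 1.125² / 4 = 0.994 in².
R_n = F_nv · A_b · n · n_s = 68 × 0.994 × 3 × 1 = 202.8 kips.
Allowable strength R_n/Ω = 202.8 / 2 = 101 kips.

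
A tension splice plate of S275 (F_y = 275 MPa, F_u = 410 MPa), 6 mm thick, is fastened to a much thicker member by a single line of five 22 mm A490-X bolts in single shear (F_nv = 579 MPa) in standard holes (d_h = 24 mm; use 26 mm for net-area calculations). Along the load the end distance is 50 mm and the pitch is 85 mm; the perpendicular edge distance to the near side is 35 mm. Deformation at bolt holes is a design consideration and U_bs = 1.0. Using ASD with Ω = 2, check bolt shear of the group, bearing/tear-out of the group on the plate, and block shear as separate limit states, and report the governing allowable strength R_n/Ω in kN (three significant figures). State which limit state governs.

220 kN (block shear governs)

Bolt shear: A_b = π·22²/4 = 380.1 mm²; R_n = 579 × 380.1 × 5 × 1 / 1000 = 1100 kN → 1100 / 2 = 550 kN.
Bearing: edge l_c = 38, r_n = 112.2 kN; interior l_c = 61, r_n = 129.9 kN; R_n = 112.2 + 4·129.9 = 631.7 kN → 316 kN.
Block shear: A_gv = 2340, A_nv = 1638, A_nt = 132 mm²; R_n = min(0.6F_uA_nv, 0.6F_yA_gv) + U_bs·F_u·A_nt = 440.2 kN → 220 kN.
Block shear governs: 220 kN.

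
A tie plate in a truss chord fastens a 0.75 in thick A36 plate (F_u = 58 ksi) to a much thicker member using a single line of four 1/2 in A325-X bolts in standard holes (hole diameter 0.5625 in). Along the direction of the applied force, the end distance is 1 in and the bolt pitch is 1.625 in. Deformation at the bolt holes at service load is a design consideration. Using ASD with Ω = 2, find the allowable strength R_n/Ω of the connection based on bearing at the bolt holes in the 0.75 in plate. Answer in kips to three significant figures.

97.1 kips

Per bolt r_n = 1.2 l_c t F_u ≤ 2.4 d t F_u; upper limit = 2.4 × 0.5 × 0.75 × 58 = 52.2 kips.
Edge bolt: l_c = 1 − 0.5625/2 = 0.7188 in → 1.2 × 0.7188 × 0.75 × 58 = 37.52 → r_n = 37.52 kips.
Interior bolts: l_c = 1.625 − 0.5625 = 1.062 in → 1.2 × 1.062 × 0.75 × 58 = 55.46 → r_n = 52.2 kips.
R_n = 1 × 37.52 + 3 × 52.2 = 194.1 kips.
Allowable strength R_n/Ω = 194.1 / 2 = 97.1 kips.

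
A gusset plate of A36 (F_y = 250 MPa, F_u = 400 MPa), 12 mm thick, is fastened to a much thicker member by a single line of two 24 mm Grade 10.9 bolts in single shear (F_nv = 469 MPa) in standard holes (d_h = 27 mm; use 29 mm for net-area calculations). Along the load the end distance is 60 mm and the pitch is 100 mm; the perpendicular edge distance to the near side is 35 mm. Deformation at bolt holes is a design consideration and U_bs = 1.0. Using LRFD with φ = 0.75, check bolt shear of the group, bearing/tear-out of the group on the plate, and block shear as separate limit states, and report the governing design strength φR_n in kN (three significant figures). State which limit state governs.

Bolt shear: A_b = π·24²/4 = 452.4 mm²; R_n = 469 × 452.4 × 2 × 1 / 1000 = 424.3 kN → 0.75 × 424.3 = 318 kN.
Bearing: edge l_c = 46.5, r_n = 267.8 kN; interior l_c = 73, r_n = 276.5 kN; R_n = 267.8 + 1·276.5 = 544.3 kN → 408 kN.
Block shear: A_gv = 1920, A_nv = 1398, A_nt = 246 mm²; R_n = min(0.6F_uA_nv, 0.6F_yA_gv) + U_bs·F_u·A_nt = 386.4 kN → 290 kN.
Block shear governs: 290 kN.

290 kN (block shear governs)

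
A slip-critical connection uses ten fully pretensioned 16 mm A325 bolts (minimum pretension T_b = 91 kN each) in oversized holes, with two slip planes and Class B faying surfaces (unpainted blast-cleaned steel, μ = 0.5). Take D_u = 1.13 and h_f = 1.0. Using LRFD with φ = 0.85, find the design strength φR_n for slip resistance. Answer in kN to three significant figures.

874 kN

R_n = μ · D_u · h_f · T_b · n_s · n_b = 0.5 × 1.13 × 1.0 × 91 × 2 × 10 = 1028 kN.
Design strength φR_n = 0.85 × 1028 = 874 kN.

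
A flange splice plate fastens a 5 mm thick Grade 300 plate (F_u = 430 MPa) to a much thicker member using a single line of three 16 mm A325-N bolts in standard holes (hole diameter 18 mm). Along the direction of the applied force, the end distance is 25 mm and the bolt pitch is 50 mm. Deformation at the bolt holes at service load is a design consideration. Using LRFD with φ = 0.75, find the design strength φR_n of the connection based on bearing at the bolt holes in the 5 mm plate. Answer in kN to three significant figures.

Per bolt r_n = 1.2 l_c t F_u ≤ 2.4 d t F_u; upper limit = 2.4 × 16 × 5 × 430 / 1000 = 82.56 kN.
Edge bolt: l_c = 25 − 18/2 = 16 mm → 1.2 × 16 × 5 × 430 / 1000 = 41.28 → r_n = 41.28 kN.
Interior bolts: l_c = 50 − 18 = 32 mm → 1.2 × 32 × 5 × 430 / 1000 = 82.56 → r_n = 82.56 kN.
R_n = 1 × 41.28 + 2 × 82.56 = 206.4 kN.
Design strength φR_n = 0.75 × 206.4 = 155 kN.

155 kN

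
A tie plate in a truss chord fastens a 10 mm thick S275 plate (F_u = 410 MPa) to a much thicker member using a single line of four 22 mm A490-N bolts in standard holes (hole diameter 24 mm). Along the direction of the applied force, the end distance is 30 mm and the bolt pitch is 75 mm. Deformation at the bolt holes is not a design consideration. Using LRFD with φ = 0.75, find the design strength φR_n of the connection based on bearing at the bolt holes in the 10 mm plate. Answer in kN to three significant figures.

Per bolt r_n = 1.5 l_c t F_u ≤ 3.0 d t F_u; upper limit = 3.0 × 22 × 10 × 410 / 1000 = 270.6 kN.
Edge bolt: l_c = 30 − 24/2 = 18 mm → 1.5 × 18 × 10 × 410 / 1000 = 110.7 → r_n = 110.7 kN.
Interior bolts: l_c = 75 − 24 = 51 mm → 1.5 × 51 × 10 × 410 / 1000 = 313.7 → r_n = 270.6 kN.
R_n = 1 × 110.7 + 3 × 270.6 = 922.5 kN.
Design strength φR_n = 0.75 × 922.5 = 692 kN.

692 kN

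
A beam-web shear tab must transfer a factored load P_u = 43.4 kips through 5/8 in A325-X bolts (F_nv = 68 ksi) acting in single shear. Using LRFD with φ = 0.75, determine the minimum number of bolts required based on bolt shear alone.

A_b = π·0.625²/4 = 0.3068 in².
Per-bolt design strength φR_n = 0.75 × 68 × 0.3068 × 1 = 15.65 kips.
n ≥ 43.4 / 15.65 = 2.774 → use 3 bolts.

3 bolts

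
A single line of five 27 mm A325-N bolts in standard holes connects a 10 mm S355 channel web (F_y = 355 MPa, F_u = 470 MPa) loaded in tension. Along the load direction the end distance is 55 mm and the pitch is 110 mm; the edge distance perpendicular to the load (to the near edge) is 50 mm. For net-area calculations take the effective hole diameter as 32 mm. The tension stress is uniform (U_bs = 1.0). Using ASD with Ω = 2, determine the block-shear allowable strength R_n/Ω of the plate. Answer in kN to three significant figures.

Shear plane L_v = 55 + 4·110 = 495 mm; A_gv = 495 × 10 = 4950 mm².
A_nv = (495 − 4.5·32) × 10 = 3510 mm².
A_nt = (50 − 0.5·32) × 10 = 340 mm².
0.6 F_u A_nv = 989.8 kN; 0.6 F_y A_gv = 1054 kN → shear rupture governs the shear term.
R_n = 989.8 + 1.0 × 470 × 340 / 1000 = 1150 kN.
Allowable strength R_n/Ω = 1150 / 2 = 575 kN.

575 kN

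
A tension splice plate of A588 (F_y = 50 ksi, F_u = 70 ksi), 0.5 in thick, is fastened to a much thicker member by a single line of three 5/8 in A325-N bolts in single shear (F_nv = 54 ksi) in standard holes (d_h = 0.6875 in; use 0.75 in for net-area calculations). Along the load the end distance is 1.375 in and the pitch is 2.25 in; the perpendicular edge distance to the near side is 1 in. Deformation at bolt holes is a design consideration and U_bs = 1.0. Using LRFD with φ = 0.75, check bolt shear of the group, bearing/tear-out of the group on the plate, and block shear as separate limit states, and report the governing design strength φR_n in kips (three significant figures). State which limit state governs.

37.3 kips (bolt shear governs)

Bolt shear: A_b = π·0.625²/4 = 0.3068 in²; R_n = 54 × 0.3068 × 3 × 1 = 49.7 kips → 0.75 × 49.7 = 37.3 kips.
Bearing: edge l_c = 1.031, r_n = 43.31 kips; interior l_c = 1.562, r_n = 52.5 kips; R_n = 43.31 + 2·52.5 = 148.3 kips → 111 kips.
Block shear: A_gv = 2.938, A_nv = 2, A_nt = 0.3125 in²; R_n = min(0.6F_uA_nv, 0.6F_yA_gv) + U_bs·F_u·A_nt = 105.9 kips → 79.4 kips.
Bolt shear governs: 37.3 kips.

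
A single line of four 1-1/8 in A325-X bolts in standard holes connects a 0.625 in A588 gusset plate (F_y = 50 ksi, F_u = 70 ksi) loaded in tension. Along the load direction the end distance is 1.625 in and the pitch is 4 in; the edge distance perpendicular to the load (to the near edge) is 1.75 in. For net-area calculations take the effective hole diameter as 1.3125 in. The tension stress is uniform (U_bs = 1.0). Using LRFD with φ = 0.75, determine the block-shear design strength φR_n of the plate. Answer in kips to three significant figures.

214 kips

Shear plane L_v = 1.625 + 3·4 = 13.62 in; A_gv = 13.62 × 0.625 = 8.516 in².
A_nv = (13.62 − 3.5·1.3125) × 0.625 = 5.645 in².
A_nt = (1.75 − 0.5·1.3125) × 0.625 = 0.6836 in².
0.6 F_u A_nv = 237.1 kips; 0.6 F_y A_gv = 255.5 kips → shear rupture governs the shear term.
R_n = 237.1 + 1.0 × 70 × 0.6836 = 284.9 kips.
Design strength φR_n = 0.75 × 284.9 = 214 kips.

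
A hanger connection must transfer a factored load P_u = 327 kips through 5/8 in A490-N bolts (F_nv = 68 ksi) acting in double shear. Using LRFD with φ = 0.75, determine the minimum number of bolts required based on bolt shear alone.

A_b = π·0.625²/4 = 0.3068 in².
Per-bolt design strength φR_n = 0.75 × 68 × 0.3068 × 2 = 31.29 kips.
n ≥ 327 / 31.29 = 10.45 → use 11 bolts.

11 bolts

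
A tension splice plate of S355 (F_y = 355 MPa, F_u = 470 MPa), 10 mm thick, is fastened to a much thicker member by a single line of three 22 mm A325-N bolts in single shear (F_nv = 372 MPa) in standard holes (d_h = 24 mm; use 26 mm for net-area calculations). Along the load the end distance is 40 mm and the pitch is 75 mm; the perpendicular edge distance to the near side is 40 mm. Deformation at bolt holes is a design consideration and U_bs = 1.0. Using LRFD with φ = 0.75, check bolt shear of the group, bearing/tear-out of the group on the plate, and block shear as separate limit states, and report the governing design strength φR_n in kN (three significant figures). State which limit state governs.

Bolt shear: A_b = π·22²/4 = 380.1 mm²; R_n = 372 × 380.1 × 3 × 1 / 1000 = 424.2 kN → 0.75 × 424.2 = 318 kN.
Bearing: edge l_c = 28, r_n = 157.9 kN; interior l_c = 51, r_n = 248.2 kN; R_n = 157.9 + 2·248.2 = 654.2 kN → 491 kN.
Block shear: A_gv = 1900, A_nv = 1250, A_nt = 270 mm²; R_n = min(0.6F_uA_nv, 0.6F_yA_gv) + U_bs·F_u·A_nt = 479.4 kN → 360 kN.
Bolt shear governs: 318 kN.

318 kN (bolt shear governs)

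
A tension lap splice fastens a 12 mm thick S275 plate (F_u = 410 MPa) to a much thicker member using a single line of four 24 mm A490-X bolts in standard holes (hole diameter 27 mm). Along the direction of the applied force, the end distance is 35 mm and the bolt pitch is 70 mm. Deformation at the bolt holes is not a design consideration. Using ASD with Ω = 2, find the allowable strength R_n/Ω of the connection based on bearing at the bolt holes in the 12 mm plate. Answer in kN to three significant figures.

555 kN

Per bolt r_n = 1.5 l_c t F_u ≤ 3.0 d t F_u; upper limit = 3.0 × 24 × 12 × 410 / 1000 = 354.2 kN.
Edge bolt: l_c = 35 − 27/2 = 21.5 mm → 1.5 × 21.5 × 12 × 410 / 1000 = 158.7 → r_n = 158.7 kN.
Interior bolts: l_c = 70 − 27 = 43 mm → 1.5 × 43 × 12 × 410 / 1000 = 317.3 → r_n = 317.3 kN.
R_n = 1 × 158.7 + 3 × 317.3 = 1111 kN.
Allowable strength R_n/Ω = 1111 / 2 = 555 kN.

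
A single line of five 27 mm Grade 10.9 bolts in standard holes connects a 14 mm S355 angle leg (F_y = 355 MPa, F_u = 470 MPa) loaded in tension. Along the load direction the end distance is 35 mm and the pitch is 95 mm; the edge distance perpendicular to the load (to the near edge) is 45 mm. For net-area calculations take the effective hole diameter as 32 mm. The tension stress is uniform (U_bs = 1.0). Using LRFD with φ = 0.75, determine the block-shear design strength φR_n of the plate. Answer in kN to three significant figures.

946 kN

Shear plane L_v = 35 + 4·95 = 415 mm; A_gv = 415 × 14 = 5810 mm².
A_nv = (415 − 4.5·32) × 14 = 3794 mm².
A_nt = (45 − 0.5·32) × 14 = 406 mm².
0.6 F_u A_nv = 1070 kN; 0.6 F_y A_gv = 1238 kN → shear rupture governs the shear term.
R_n = 1070 + 1.0 × 470 × 406 / 1000 = 1261 kN.
Design strength φR_n = 0.75 × 1261 = 946 kN.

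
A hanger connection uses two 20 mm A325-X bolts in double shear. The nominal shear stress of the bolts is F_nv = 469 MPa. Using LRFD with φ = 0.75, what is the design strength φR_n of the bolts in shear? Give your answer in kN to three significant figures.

442 kN

A_b = π × 20² / 4 = 314.2 mm².
R_n = F_nv · A_b · n · n_s = 469 × 314.2 × 2 × 2 / 1000 = 589.4 kN.
Design strength φR_n = 0.75 × 589.4 = 442 kN.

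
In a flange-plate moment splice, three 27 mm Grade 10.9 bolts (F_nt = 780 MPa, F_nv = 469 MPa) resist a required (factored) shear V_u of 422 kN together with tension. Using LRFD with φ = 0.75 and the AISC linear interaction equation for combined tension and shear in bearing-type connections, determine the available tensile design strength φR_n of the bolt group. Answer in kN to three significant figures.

A_b = π·27²/4 = 572.6 mm²; f_rv = 422 × 1000 / (3 × 572.6) = 245.7 MPa.
F'_nt = 1.3 F_nt − (F_nt / φF_nv) f_rv = 1.3·780 − (780/(0.75·469))·245.7 = 469.2 MPa, capped at F_nt → F'_nt = 469.2 MPa.
R_n = F'_nt · A_b · n = 469.2 × 572.6 × 3 / 1000 = 805.9 kN.
Design strength φR_n = 0.75 × 805.9 = 604 kN.

604 kN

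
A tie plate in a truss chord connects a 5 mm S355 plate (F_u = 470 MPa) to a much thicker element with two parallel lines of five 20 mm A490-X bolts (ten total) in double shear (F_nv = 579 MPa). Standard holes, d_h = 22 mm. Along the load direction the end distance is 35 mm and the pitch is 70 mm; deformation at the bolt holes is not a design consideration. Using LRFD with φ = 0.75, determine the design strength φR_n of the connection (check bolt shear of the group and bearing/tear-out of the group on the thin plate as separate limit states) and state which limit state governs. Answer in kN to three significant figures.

Bolt shear: A_b = π·20²/4 = 314.2 mm²; R_n = 579 × 314.2 × 10 × 2 / 1000 = 3638 kN → 0.75 × 3638 = 2730 kN.
Bearing (1.5 l_c t F_u ≤ 3.0 d t F_u): upper limit = 3.0·20·5·470 / 1000 = 141 kN.
  Edge l_c = 35 − 22/2 = 24 → r_n = 84.6 kN; interior l_c = 70 − 22 = 48 → r_n = 141 kN.
  R_n,bearing = 2·84.6 + 8·141 = 1297 kN → 0.75 × 1297 = 973 kN.
Bearing governs: 973 kN.

973 kN (bearing governs)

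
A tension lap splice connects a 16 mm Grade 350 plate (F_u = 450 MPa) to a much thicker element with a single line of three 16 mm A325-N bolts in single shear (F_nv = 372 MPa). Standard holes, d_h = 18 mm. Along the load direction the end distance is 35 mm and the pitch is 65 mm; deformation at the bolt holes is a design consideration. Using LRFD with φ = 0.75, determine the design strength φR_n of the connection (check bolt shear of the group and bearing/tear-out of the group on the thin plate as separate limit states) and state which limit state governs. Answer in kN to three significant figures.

168 kN (bolt shear governs)

Bolt shear: A_b = π·16²/4 = 201.1 mm²; R_n = 372 × 201.1 × 3 × 1 / 1000 = 224.4 kN → 0.75 × 224.4 = 168 kN.
Bearing (1.2 l_c t F_u ≤ 2.4 d t F_u): upper limit = 2.4·16·16·450 / 1000 = 276.5 kN.
  Edge l_c = 35 − 18/2 = 26 → r_n = 224.6 kN; interior l_c = 65 − 18 = 47 → r_n = 276.5 kN.
  R_n,bearing = 1·224.6 + 2·276.5 = 777.6 kN → 0.75 × 777.6 = 583 kN.
Bolt shear governs: 168 kN.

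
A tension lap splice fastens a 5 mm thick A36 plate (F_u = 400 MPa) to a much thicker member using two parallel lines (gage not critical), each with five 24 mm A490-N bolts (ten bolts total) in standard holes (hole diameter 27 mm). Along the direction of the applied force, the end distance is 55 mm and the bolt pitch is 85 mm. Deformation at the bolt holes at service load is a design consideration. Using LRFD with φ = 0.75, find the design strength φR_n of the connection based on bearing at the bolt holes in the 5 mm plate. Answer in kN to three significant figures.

841 kN

Per bolt r_n = 1.2 l_c t F_u ≤ 2.4 d t F_u; upper limit = 2.4 × 24 × 5 × 400 / 1000 = 115.2 kN.
Edge bolt: l_c = 55 − 27/2 = 41.5 mm → 1.2 × 41.5 × 5 × 400 / 1000 = 99.6 → r_n = 99.6 kN.
Interior bolts: l_c = 85 − 27 = 58 mm → 1.2 × 58 × 5 × 400 / 1000 = 139.2 → r_n = 115.2 kN.
R_n = 2 × 99.6 + 8 × 115.2 = 1121 kN.
Design strength φR_n = 0.75 × 1121 = 841 kN.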